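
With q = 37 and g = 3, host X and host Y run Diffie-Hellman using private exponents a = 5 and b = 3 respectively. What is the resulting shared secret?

11

Host X sends A = g^a mod q = 3^5 mod 37.
3^1 ≡ 3 (mod 37)
3^2 = (3^1)^2 ≡ 3^2 = 9 ≡ 9 (mod 37)
3^4 = (3^2)^2 ≡ 9^2 = 81 ≡ 7 (mod 37)
3^5 = 3^4 · 3^1 ≡ 7 · 3 ≡ 21 (mod 37).
So A = 21. Host Y then computes K = A^b mod q = 21^3 mod 37.
21^1 ≡ 21 (mod 37)
21^2 = (21^1)^2 ≡ 21^2 = 441 ≡ 34 (mod 37)
21^3 = 21^2 · 21^1 ≡ 34 · 21 ≡ 11 (mod 37).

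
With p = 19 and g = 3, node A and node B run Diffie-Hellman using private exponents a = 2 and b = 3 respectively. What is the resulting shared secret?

7

Node B sends B = g^b mod p = 3^3 mod 19.
3^1 ≡ 3 (mod 19)
3^2 = (3^1)^2 ≡ 3^2 = 9 ≡ 9 (mod 19)
3^3 = 3^2 · 3^1 ≡ 9 · 3 ≡ 8 (mod 19).
So B = 8. Node A then computes K = B^a mod p = 8^2 mod 19.
8^1 ≡ 8 (mod 19)
8^2 = (8^1)^2 ≡ 8^2 = 64 ≡ 7 (mod 19)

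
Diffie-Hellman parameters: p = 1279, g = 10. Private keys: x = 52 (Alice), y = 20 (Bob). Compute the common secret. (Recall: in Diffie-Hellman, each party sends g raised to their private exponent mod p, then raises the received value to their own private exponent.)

644

Alice sends A = g^x mod p = 10^52 mod 1279.
10^1 ≡ 10 (mod 1279)
10^2 = (10^1)^2 ≡ 10^2 = 100 ≡ 100 (mod 1279)
10^4 = (10^2)^2 ≡ 100^2 = 10000 ≡ 1047 (mod 1279)
10^8 = (10^4)^2 ≡ 1047^2 = 1096209 ≡ 106 (mod 1279)
10^16 = (10^8)^2 ≡ 106^2 = 11236 ≡ 1004 (mod 1279)
10^32 = (10^16)^2 ≡ 1004^2 = 1008016 ≡ 164 (mod 1279)
10^52 = 10^32 · 10^16 · 10^4 ≡ 164 · 1004 · 1047 ≡ 980 (mod 1279).
So A = 980. Bob then computes K = A^y mod p = 980^20 mod 1279.
980^1 ≡ 980 (mod 1279)
980^2 = (980^1)^2 ≡ 980^2 = 960400 ≡ 1150 (mod 1279)
980^4 = (980^2)^2 ≡ 1150^2 = 1322500 ≡ 14 (mod 1279)
980^8 = (980^4)^2 ≡ 14^2 = 196 ≡ 196 (mod 1279)
980^16 = (980^8)^2 ≡ 196^2 = 38416 ≡ 46 (mod 1279)
980^20 = 980^16 · 980^4 ≡ 46 · 14 ≡ 644 (mod 1279).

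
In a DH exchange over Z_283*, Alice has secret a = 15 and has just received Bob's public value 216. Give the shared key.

127

Shared key K = 216^15 mod 283.
216^1 ≡ 216 (mod 283)
216^2 = (216^1)^2 ≡ 216^2 = 46656 ≡ 244 (mod 283)
216^4 = (216^2)^2 ≡ 244^2 = 59536 ≡ 106 (mod 283)
216^8 = (216^4)^2 ≡ 106^2 = 11236 ≡ 199 (mod 283)
216^15 = 216^8 · 216^4 · 216^2 · 216^1 ≡ 199 · 106 · 244 · 216 ≡ 127 (mod 283).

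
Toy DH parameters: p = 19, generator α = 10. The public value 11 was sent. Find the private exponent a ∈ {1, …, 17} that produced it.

Try successive powers of 10 modulo 19:
10^1 ≡ 10
10^2 ≡ 5
10^3 ≡ 12
10^4 ≡ 6
10^5 ≡ 3
10^6 ≡ 11
Found: a = 6.

6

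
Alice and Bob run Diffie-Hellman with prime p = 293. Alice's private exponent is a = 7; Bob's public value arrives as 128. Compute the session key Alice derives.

Shared key K = 128^7 mod 293.
128^1 ≡ 128 (mod 293)
128^2 = (128^1)^2 ≡ 128^2 = 16384 ≡ 269 (mod 293)
128^4 = (128^2)^2 ≡ 269^2 = 72361 ≡ 283 (mod 293)
128^7 = 128^4 · 128^2 · 128^1 ≡ 283 · 269 · 128 ≡ 248 (mod 293).

248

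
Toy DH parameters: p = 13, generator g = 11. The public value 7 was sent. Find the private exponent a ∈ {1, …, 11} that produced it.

5

Try successive powers of 11 modulo 13:
11^1 ≡ 11
11^2 ≡ 4
11^3 ≡ 5
11^4 ≡ 3
11^5 ≡ 7
Found: a = 5.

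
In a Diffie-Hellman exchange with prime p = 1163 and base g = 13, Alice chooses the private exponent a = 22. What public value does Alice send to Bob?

844

Public value = 13^22 mod 1163.
13^1 ≡ 13 (mod 1163)
13^2 = (13^1)^2 ≡ 13^2 = 169 ≡ 169 (mod 1163)
13^4 = (13^2)^2 ≡ 169^2 = 28561 ≡ 649 (mod 1163)
13^8 = (13^4)^2 ≡ 649^2 = 421201 ≡ 195 (mod 1163)
13^16 = (13^8)^2 ≡ 195^2 = 38025 ≡ 809 (mod 1163)
13^22 = 13^16 · 13^4 · 13^2 ≡ 809 · 649 · 169 ≡ 844 (mod 1163).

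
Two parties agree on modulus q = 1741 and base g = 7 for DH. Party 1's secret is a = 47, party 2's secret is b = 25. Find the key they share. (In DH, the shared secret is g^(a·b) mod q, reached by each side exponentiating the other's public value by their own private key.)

Party 1 sends A = g^a mod q = 7^47 mod 1741.
7^1 ≡ 7 (mod 1741)
7^2 = (7^1)^2 ≡ 7^2 = 49 ≡ 49 (mod 1741)
7^4 = (7^2)^2 ≡ 49^2 = 2401 ≡ 660 (mod 1741)
7^8 = (7^4)^2 ≡ 660^2 = 435600 ≡ 350 (mod 1741)
7^16 = (7^8)^2 ≡ 350^2 = 122500 ≡ 630 (mod 1741)
7^32 = (7^16)^2 ≡ 630^2 = 396900 ≡ 1693 (mod 1741)
7^47 = 7^32 · 7^8 · 7^4 · 7^2 · 7^1 ≡ 1693 · 350 · 660 · 49 · 7 ≡ 903 (mod 1741).
So A = 903. Party 2 then computes K = A^b mod q = 903^25 mod 1741.
903^1 ≡ 903 (mod 1741)
903^2 = (903^1)^2 ≡ 903^2 = 815409 ≡ 621 (mod 1741)
903^4 = (903^2)^2 ≡ 621^2 = 385641 ≡ 880 (mod 1741)
903^8 = (903^4)^2 ≡ 880^2 = 774400 ≡ 1396 (mod 1741)
903^16 = (903^8)^2 ≡ 1396^2 = 1948816 ≡ 637 (mod 1741)
903^25 = 903^16 · 903^8 · 903^1 ≡ 637 · 1396 · 903 ≡ 90 (mod 1741).

90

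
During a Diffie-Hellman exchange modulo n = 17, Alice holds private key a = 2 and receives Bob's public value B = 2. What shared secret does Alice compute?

Shared key K = 2^2 mod 17.
2^1 ≡ 2 (mod 17)
2^2 = (2^1)^2 ≡ 2^2 = 4 ≡ 4 (mod 17)

4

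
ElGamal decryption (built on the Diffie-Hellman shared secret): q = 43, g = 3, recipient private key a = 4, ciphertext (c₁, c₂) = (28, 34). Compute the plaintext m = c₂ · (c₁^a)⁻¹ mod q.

27

Shared mask s = c₁^a mod q = 28^4 mod 43.
28^1 ≡ 28 (mod 43)
28^2 = (28^1)^2 ≡ 28^2 = 784 ≡ 10 (mod 43)
28^4 = (28^2)^2 ≡ 10^2 = 100 ≡ 14 (mod 43)
So s = 14; s⁻¹ ≡ 40 (mod 43).
m = c₂ · s⁻¹ mod 43 = 34 · 40 mod 43 = 27.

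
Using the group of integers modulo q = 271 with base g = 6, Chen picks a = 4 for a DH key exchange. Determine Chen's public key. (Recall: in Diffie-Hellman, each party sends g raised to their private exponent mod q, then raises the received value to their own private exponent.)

212

Public value = 6^4 mod 271.
6^1 ≡ 6 (mod 271)
6^2 = (6^1)^2 ≡ 6^2 = 36 ≡ 36 (mod 271)
6^4 = (6^2)^2 ≡ 36^2 = 1296 ≡ 212 (mod 271)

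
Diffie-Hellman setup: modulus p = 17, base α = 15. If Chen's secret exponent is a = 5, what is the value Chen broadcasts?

Public value = 15^5 mod 17.
15^1 ≡ 15 (mod 17)
15^2 = (15^1)^2 ≡ 15^2 = 225 ≡ 4 (mod 17)
15^4 = (15^2)^2 ≡ 4^2 = 16 ≡ 16 (mod 17)
15^5 = 15^4 · 15^1 ≡ 16 · 15 ≡ 2 (mod 17).

2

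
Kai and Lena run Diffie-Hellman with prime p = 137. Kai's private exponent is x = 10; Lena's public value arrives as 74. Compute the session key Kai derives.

72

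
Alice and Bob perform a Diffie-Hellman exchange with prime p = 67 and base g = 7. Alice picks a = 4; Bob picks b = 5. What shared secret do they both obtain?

17

Bob sends B = g^b mod p = 7^5 mod 67.
7^1 ≡ 7 (mod 67)
7^2 = (7^1)^2 ≡ 7^2 = 49 ≡ 49 (mod 67)
7^4 = (7^2)^2 ≡ 49^2 = 2401 ≡ 56 (mod 67)
7^5 = 7^4 · 7^1 ≡ 56 · 7 ≡ 57 (mod 67).
So B = 57. Alice then computes K = B^a mod p = 57^4 mod 67.
57^1 ≡ 57 (mod 67)
57^2 = (57^1)^2 ≡ 57^2 = 3249 ≡ 33 (mod 67)
57^4 = (57^2)^2 ≡ 33^2 = 1089 ≡ 17 (mod 67)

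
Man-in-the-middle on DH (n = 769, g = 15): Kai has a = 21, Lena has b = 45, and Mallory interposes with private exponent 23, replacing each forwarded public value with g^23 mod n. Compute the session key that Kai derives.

687

Kai receives Mallory's public value M = 15^23 mod 769 instead of the honest one.
15^1 ≡ 15 (mod 769)
15^2 = (15^1)^2 ≡ 15^2 = 225 ≡ 225 (mod 769)
15^4 = (15^2)^2 ≡ 225^2 = 50625 ≡ 640 (mod 769)
15^8 = (15^4)^2 ≡ 640^2 = 409600 ≡ 492 (mod 769)
15^16 = (15^8)^2 ≡ 492^2 = 242064 ≡ 598 (mod 769)
15^23 = 15^16 · 15^4 · 15^2 · 15^1 ≡ 598 · 640 · 225 · 15 ≡ 697 (mod 769).
So M = 697. Kai computes K = M^21 mod 769.
697^1 ≡ 697 (mod 769)
697^2 = (697^1)^2 ≡ 697^2 = 485809 ≡ 570 (mod 769)
697^4 = (697^2)^2 ≡ 570^2 = 324900 ≡ 382 (mod 769)
697^8 = (697^4)^2 ≡ 382^2 = 145924 ≡ 583 (mod 769)
697^16 = (697^8)^2 ≡ 583^2 = 339889 ≡ 760 (mod 769)
697^21 = 697^16 · 697^4 · 697^1 ≡ 760 · 382 · 697 ≡ 687 (mod 769).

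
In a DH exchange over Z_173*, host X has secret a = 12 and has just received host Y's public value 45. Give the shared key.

Shared key K = 45^12 mod 173.
45^1 ≡ 45 (mod 173)
45^2 = (45^1)^2 ≡ 45^2 = 2025 ≡ 122 (mod 173)
45^4 = (45^2)^2 ≡ 122^2 = 14884 ≡ 6 (mod 173)
45^8 = (45^4)^2 ≡ 6^2 = 36 ≡ 36 (mod 173)
45^12 = 45^8 · 45^4 ≡ 36 · 6 ≡ 43 (mod 173).

43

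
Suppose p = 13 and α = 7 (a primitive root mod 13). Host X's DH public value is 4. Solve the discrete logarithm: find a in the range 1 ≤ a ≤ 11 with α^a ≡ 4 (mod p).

Try successive powers of 7 modulo 13:
7^1 ≡ 7
7^2 ≡ 10
7^3 ≡ 5
7^4 ≡ 9
7^5 ≡ 11
7^6 ≡ 12
7^7 ≡ 6
7^8 ≡ 3
7^9 ≡ 8
7^10 ≡ 4
Found: a = 10.

10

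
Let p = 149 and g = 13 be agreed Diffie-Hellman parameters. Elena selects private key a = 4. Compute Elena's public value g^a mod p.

102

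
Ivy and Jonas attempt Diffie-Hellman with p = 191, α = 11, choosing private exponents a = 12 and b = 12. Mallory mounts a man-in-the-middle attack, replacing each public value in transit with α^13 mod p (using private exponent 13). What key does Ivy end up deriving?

125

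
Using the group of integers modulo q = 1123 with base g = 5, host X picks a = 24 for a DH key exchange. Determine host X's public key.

945

Public value = 5^{24} \pmod{1123}.
5^1 ≡ 5 (mod 1123)
5^2 = (5^1)^2 ≡ 5^2 = 25 ≡ 25 (mod 1123)
5^4 = (5^2)^2 ≡ 25^2 = 625 ≡ 625 (mod 1123)
5^8 = (5^4)^2 ≡ 625^2 = 390625 ≡ 944 (mod 1123)
5^16 = (5^8)^2 ≡ 944^2 = 891136 ≡ 597 (mod 1123)
5^24 = 5^16 · 5^8 ≡ 597 · 944 ≡ 945 (mod 1123).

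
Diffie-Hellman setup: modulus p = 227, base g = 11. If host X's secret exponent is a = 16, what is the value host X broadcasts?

71

Public value = 11^16 (mod 227).
11^1 ≡ 11 (mod 227)
11^2 = (11^1)^2 ≡ 11^2 = 121 ≡ 121 (mod 227)
11^4 = (11^2)^2 ≡ 121^2 = 14641 ≡ 113 (mod 227)
11^8 = (11^4)^2 ≡ 113^2 = 12769 ≡ 57 (mod 227)
11^16 = (11^8)^2 ≡ 57^2 = 3249 ≡ 71 (mod 227)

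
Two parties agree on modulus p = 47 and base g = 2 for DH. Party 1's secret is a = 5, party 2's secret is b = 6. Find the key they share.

34

Party 2 sends B = g^b mod p = 2^6 mod 47.
2^1 ≡ 2 (mod 47)
2^2 = (2^1)^2 ≡ 2^2 = 4 ≡ 4 (mod 47)
2^4 = (2^2)^2 ≡ 4^2 = 16 ≡ 16 (mod 47)
2^6 = 2^4 · 2^2 ≡ 16 · 4 ≡ 17 (mod 47).
So B = 17. Party 1 then computes K = B^a mod p = 17^5 mod 47.
17^1 ≡ 17 (mod 47)
17^2 = (17^1)^2 ≡ 17^2 = 289 ≡ 7 (mod 47)
17^4 = (17^2)^2 ≡ 7^2 = 49 ≡ 2 (mod 47)
17^5 = 17^4 · 17^1 ≡ 2 · 17 ≡ 34 (mod 47).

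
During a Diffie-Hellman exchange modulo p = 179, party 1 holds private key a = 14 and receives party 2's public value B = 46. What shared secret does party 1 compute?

Shared key K = 46^14 mod 179.
46^1 ≡ 46 (mod 179)
46^2 = (46^1)^2 ≡ 46^2 = 2116 ≡ 147 (mod 179)
46^4 = (46^2)^2 ≡ 147^2 = 21609 ≡ 129 (mod 179)
46^8 = (46^4)^2 ≡ 129^2 = 16641 ≡ 173 (mod 179)
46^14 = 46^8 · 46^4 · 46^2 ≡ 173 · 129 · 147 ≡ 66 (mod 179).

66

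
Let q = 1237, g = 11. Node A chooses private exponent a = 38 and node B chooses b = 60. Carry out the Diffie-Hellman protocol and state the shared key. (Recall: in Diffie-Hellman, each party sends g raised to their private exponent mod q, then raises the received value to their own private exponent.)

Node A sends A = g^a mod q = 11^38 mod 1237.
11^1 ≡ 11 (mod 1237)
11^2 = (11^1)^2 ≡ 11^2 = 121 ≡ 121 (mod 1237)
11^4 = (11^2)^2 ≡ 121^2 = 14641 ≡ 1034 (mod 1237)
11^8 = (11^4)^2 ≡ 1034^2 = 1069156 ≡ 388 (mod 1237)
11^16 = (11^8)^2 ≡ 388^2 = 150544 ≡ 867 (mod 1237)
11^32 = (11^16)^2 ≡ 867^2 = 751689 ≡ 830 (mod 1237)
11^38 = 11^32 · 11^4 · 11^2 ≡ 830 · 1034 · 121 ≡ 944 (mod 1237).
So A = 944. Node B then computes K = A^b mod q = 944^60 mod 1237.
944^1 ≡ 944 (mod 1237)
944^2 = (944^1)^2 ≡ 944^2 = 891136 ≡ 496 (mod 1237)
944^4 = (944^2)^2 ≡ 496^2 = 246016 ≡ 1090 (mod 1237)
944^8 = (944^4)^2 ≡ 1090^2 = 1188100 ≡ 580 (mod 1237)
944^16 = (944^8)^2 ≡ 580^2 = 336400 ≡ 1173 (mod 1237)
944^32 = (944^16)^2 ≡ 1173^2 = 1375929 ≡ 385 (mod 1237)
944^60 = 944^32 · 944^16 · 944^8 · 944^4 ≡ 385 · 1173 · 580 · 1090 ≡ 641 (mod 1237).

641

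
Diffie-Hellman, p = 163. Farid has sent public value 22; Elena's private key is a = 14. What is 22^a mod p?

115

Shared key K = 22^14 mod 163.
22^1 ≡ 22 (mod 163)
22^2 = (22^1)^2 ≡ 22^2 = 484 ≡ 158 (mod 163)
22^4 = (22^2)^2 ≡ 158^2 = 24964 ≡ 25 (mod 163)
22^8 = (22^4)^2 ≡ 25^2 = 625 ≡ 136 (mod 163)
22^14 = 22^8 · 22^4 · 22^2 ≡ 136 · 25 · 158 ≡ 115 (mod 163).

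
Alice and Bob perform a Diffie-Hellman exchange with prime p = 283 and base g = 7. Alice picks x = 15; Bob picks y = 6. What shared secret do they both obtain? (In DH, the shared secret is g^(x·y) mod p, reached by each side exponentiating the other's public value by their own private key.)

116

Alice sends A = g^x mod p = 7^15 mod 283.
7^1 ≡ 7 (mod 283)
7^2 = (7^1)^2 ≡ 7^2 = 49 ≡ 49 (mod 283)
7^4 = (7^2)^2 ≡ 49^2 = 2401 ≡ 137 (mod 283)
7^8 = (7^4)^2 ≡ 137^2 = 18769 ≡ 91 (mod 283)
7^15 = 7^8 · 7^4 · 7^2 · 7^1 ≡ 91 · 137 · 49 · 7 ≡ 51 (mod 283).
So A = 51. Bob then computes K = A^y mod p = 51^6 mod 283.
51^1 ≡ 51 (mod 283)
51^2 = (51^1)^2 ≡ 51^2 = 2601 ≡ 54 (mod 283)
51^4 = (51^2)^2 ≡ 54^2 = 2916 ≡ 86 (mod 283)
51^6 = 51^4 · 51^2 ≡ 86 · 54 ≡ 116 (mod 283).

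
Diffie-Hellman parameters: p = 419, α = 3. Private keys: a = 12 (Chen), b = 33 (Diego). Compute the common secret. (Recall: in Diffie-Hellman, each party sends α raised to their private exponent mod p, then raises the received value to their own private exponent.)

208

Chen sends A = α^a mod p = 3^12 mod 419.
3^1 ≡ 3 (mod 419)
3^2 = (3^1)^2 ≡ 3^2 = 9 ≡ 9 (mod 419)
3^4 = (3^2)^2 ≡ 9^2 = 81 ≡ 81 (mod 419)
3^8 = (3^4)^2 ≡ 81^2 = 6561 ≡ 276 (mod 419)
3^12 = 3^8 · 3^4 ≡ 276 · 81 ≡ 149 (mod 419).
So A = 149. Diego then computes K = A^b mod p = 149^33 mod 419.
149^1 ≡ 149 (mod 419)
149^2 = (149^1)^2 ≡ 149^2 = 22201 ≡ 413 (mod 419)
149^4 = (149^2)^2 ≡ 413^2 = 170569 ≡ 36 (mod 419)
149^8 = (149^4)^2 ≡ 36^2 = 1296 ≡ 39 (mod 419)
149^16 = (149^8)^2 ≡ 39^2 = 1521 ≡ 264 (mod 419)
149^32 = (149^16)^2 ≡ 264^2 = 69696 ≡ 142 (mod 419)
149^33 = 149^32 · 149^1 ≡ 142 · 149 ≡ 208 (mod 419).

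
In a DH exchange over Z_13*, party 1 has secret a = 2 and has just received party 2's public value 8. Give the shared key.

Shared key K = 8^2 mod 13.
8^1 ≡ 8 (mod 13)
8^2 = (8^1)^2 ≡ 8^2 = 64 ≡ 12 (mod 13)

12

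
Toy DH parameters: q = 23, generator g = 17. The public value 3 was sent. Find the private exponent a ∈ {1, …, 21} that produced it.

Try successive powers of 17 modulo 23:
17^1 ≡ 17
17^2 ≡ 13
17^3 ≡ 14
17^4 ≡ 8
17^5 ≡ 21
17^6 ≡ 12
17^7 ≡ 20
17^8 ≡ 18
17^9 ≡ 7
17^10 ≡ 4
17^11 ≡ 22
17^12 ≡ 6
17^13 ≡ 10
17^14 ≡ 9
17^15 ≡ 15
17^16 ≡ 2
17^17 ≡ 11
17^18 ≡ 3
Found: a = 18.

18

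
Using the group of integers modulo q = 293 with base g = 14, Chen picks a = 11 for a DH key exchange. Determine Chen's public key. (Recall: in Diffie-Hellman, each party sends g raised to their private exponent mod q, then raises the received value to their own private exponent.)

Public value = 14^11 (mod 293).
14^1 ≡ 14 (mod 293)
14^2 = (14^1)^2 ≡ 14^2 = 196 ≡ 196 (mod 293)
14^4 = (14^2)^2 ≡ 196^2 = 38416 ≡ 33 (mod 293)
14^8 = (14^4)^2 ≡ 33^2 = 1089 ≡ 210 (mod 293)
14^11 = 14^8 · 14^2 · 14^1 ≡ 210 · 196 · 14 ≡ 202 (mod 293).

202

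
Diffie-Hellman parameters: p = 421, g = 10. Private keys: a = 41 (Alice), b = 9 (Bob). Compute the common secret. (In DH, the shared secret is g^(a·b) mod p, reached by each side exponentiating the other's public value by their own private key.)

203

Bob sends B = g^b mod p = 10^9 mod 421.
10^1 ≡ 10 (mod 421)
10^2 = (10^1)^2 ≡ 10^2 = 100 ≡ 100 (mod 421)
10^4 = (10^2)^2 ≡ 100^2 = 10000 ≡ 317 (mod 421)
10^8 = (10^4)^2 ≡ 317^2 = 100489 ≡ 291 (mod 421)
10^9 = 10^8 · 10^1 ≡ 291 · 10 ≡ 384 (mod 421).
So B = 384. Alice then computes K = B^a mod p = 384^41 mod 421.
384^1 ≡ 384 (mod 421)
384^2 = (384^1)^2 ≡ 384^2 = 147456 ≡ 106 (mod 421)
384^4 = (384^2)^2 ≡ 106^2 = 11236 ≡ 290 (mod 421)
384^8 = (384^4)^2 ≡ 290^2 = 84100 ≡ 321 (mod 421)
384^16 = (384^8)^2 ≡ 321^2 = 103041 ≡ 317 (mod 421)
384^32 = (384^16)^2 ≡ 317^2 = 100489 ≡ 291 (mod 421)
384^41 = 384^32 · 384^8 · 384^1 ≡ 291 · 321 · 384 ≡ 203 (mod 421).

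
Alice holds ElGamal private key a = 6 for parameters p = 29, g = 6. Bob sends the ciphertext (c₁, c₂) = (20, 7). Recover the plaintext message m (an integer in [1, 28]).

24

Shared mask s = c₁^a mod p = 20^6 mod 29.
20^1 ≡ 20 (mod 29)
20^2 = (20^1)^2 ≡ 20^2 = 400 ≡ 23 (mod 29)
20^4 = (20^2)^2 ≡ 23^2 = 529 ≡ 7 (mod 29)
20^6 = 20^4 · 20^2 ≡ 7 · 23 ≡ 16 (mod 29).
So s = 16; s⁻¹ ≡ 20 (mod 29).
m = c₂ · s⁻¹ mod 29 = 7 · 20 mod 29 = 24.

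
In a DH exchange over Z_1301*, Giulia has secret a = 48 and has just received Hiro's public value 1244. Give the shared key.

Shared key K = 1244^48 mod 1301.
1244^1 ≡ 1244 (mod 1301)
1244^2 = (1244^1)^2 ≡ 1244^2 = 1547536 ≡ 647 (mod 1301)
1244^4 = (1244^2)^2 ≡ 647^2 = 418609 ≡ 988 (mod 1301)
1244^8 = (1244^4)^2 ≡ 988^2 = 976144 ≡ 394 (mod 1301)
1244^16 = (1244^8)^2 ≡ 394^2 = 155236 ≡ 417 (mod 1301)
1244^32 = (1244^16)^2 ≡ 417^2 = 173889 ≡ 856 (mod 1301)
1244^48 = 1244^32 · 1244^16 ≡ 856 · 417 ≡ 478 (mod 1301).

478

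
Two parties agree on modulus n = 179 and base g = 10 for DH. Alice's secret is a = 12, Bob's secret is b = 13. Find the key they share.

Alice sends A = g^a mod n = 10^12 mod 179.
10^1 ≡ 10 (mod 179)
10^2 = (10^1)^2 ≡ 10^2 = 100 ≡ 100 (mod 179)
10^4 = (10^2)^2 ≡ 100^2 = 10000 ≡ 155 (mod 179)
10^8 = (10^4)^2 ≡ 155^2 = 24025 ≡ 39 (mod 179)
10^12 = 10^8 · 10^4 ≡ 39 · 155 ≡ 138 (mod 179).
So A = 138. Bob then computes K = A^b mod n = 138^13 mod 179.
138^1 ≡ 138 (mod 179)
138^2 = (138^1)^2 ≡ 138^2 = 19044 ≡ 70 (mod 179)
138^4 = (138^2)^2 ≡ 70^2 = 4900 ≡ 67 (mod 179)
138^8 = (138^4)^2 ≡ 67^2 = 4489 ≡ 14 (mod 179)
138^13 = 138^8 · 138^4 · 138^1 ≡ 14 · 67 · 138 ≡ 27 (mod 179).

27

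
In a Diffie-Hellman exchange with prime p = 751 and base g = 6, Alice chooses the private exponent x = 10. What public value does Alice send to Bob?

Public value = 6^10 mod 751.
6^1 ≡ 6 (mod 751)
6^2 = (6^1)^2 ≡ 6^2 = 36 ≡ 36 (mod 751)
6^4 = (6^2)^2 ≡ 36^2 = 1296 ≡ 545 (mod 751)
6^8 = (6^4)^2 ≡ 545^2 = 297025 ≡ 380 (mod 751)
6^10 = 6^8 · 6^2 ≡ 380 · 36 ≡ 162 (mod 751).

162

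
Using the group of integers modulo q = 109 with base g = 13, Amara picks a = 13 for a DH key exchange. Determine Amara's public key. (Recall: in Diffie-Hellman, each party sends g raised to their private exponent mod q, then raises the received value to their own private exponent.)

24

Public value = 13^13 (mod 109).
13^1 ≡ 13 (mod 109)
13^2 = (13^1)^2 ≡ 13^2 = 169 ≡ 60 (mod 109)
13^4 = (13^2)^2 ≡ 60^2 = 3600 ≡ 3 (mod 109)
13^8 = (13^4)^2 ≡ 3^2 = 9 ≡ 9 (mod 109)
13^13 = 13^8 · 13^4 · 13^1 ≡ 9 · 3 · 13 ≡ 24 (mod 109).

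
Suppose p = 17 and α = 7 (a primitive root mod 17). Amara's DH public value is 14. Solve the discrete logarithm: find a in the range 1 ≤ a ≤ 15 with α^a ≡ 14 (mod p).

11

Try successive powers of 7 modulo 17:
7^1 ≡ 7
7^2 ≡ 15
7^3 ≡ 3
7^4 ≡ 4
7^5 ≡ 11
7^6 ≡ 9
7^7 ≡ 12
7^8 ≡ 16
7^9 ≡ 10
7^10 ≡ 2
7^11 ≡ 14
Found: a = 11.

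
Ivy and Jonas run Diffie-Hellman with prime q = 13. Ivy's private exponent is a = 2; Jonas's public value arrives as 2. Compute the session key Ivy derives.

4

Shared key K = 2^2 mod 13.
2^1 ≡ 2 (mod 13)
2^2 = (2^1)^2 ≡ 2^2 = 4 ≡ 4 (mod 13)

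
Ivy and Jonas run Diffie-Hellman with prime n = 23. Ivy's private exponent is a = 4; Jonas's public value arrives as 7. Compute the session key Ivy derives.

9

Shared key K = 7^4 mod 23.
7^1 ≡ 7 (mod 23)
7^2 = (7^1)^2 ≡ 7^2 = 49 ≡ 3 (mod 23)
7^4 = (7^2)^2 ≡ 3^2 = 9 ≡ 9 (mod 23)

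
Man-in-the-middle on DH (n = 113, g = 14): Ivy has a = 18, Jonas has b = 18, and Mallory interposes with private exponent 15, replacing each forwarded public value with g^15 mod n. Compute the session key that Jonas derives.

Jonas receives Mallory's public value M = 14^15 mod 113 instead of the honest one.
14^1 ≡ 14 (mod 113)
14^2 = (14^1)^2 ≡ 14^2 = 196 ≡ 83 (mod 113)
14^4 = (14^2)^2 ≡ 83^2 = 6889 ≡ 109 (mod 113)
14^8 = (14^4)^2 ≡ 109^2 = 11881 ≡ 16 (mod 113)
14^15 = 14^8 · 14^4 · 14^2 · 14^1 ≡ 16 · 109 · 83 · 14 ≡ 99 (mod 113).
So M = 99. Jonas computes K = M^18 mod 113.
99^1 ≡ 99 (mod 113)
99^2 = (99^1)^2 ≡ 99^2 = 9801 ≡ 83 (mod 113)
99^4 = (99^2)^2 ≡ 83^2 = 6889 ≡ 109 (mod 113)
99^8 = (99^4)^2 ≡ 109^2 = 11881 ≡ 16 (mod 113)
99^16 = (99^8)^2 ≡ 16^2 = 256 ≡ 30 (mod 113)
99^18 = 99^16 · 99^2 ≡ 30 · 83 ≡ 4 (mod 113).

4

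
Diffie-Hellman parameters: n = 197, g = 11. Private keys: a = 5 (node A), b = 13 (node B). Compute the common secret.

46

Node A sends A = g^a mod n = 11^5 mod 197.
11^1 ≡ 11 (mod 197)
11^2 = (11^1)^2 ≡ 11^2 = 121 ≡ 121 (mod 197)
11^4 = (11^2)^2 ≡ 121^2 = 14641 ≡ 63 (mod 197)
11^5 = 11^4 · 11^1 ≡ 63 · 11 ≡ 102 (mod 197).
So A = 102. Node B then computes K = A^b mod n = 102^13 mod 197.
102^1 ≡ 102 (mod 197)
102^2 = (102^1)^2 ≡ 102^2 = 10404 ≡ 160 (mod 197)
102^4 = (102^2)^2 ≡ 160^2 = 25600 ≡ 187 (mod 197)
102^8 = (102^4)^2 ≡ 187^2 = 34969 ≡ 100 (mod 197)
102^13 = 102^8 · 102^4 · 102^1 ≡ 100 · 187 · 102 ≡ 46 (mod 197).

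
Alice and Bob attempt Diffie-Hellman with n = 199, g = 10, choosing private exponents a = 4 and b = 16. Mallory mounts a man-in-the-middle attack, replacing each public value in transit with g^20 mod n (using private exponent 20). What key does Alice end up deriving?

91

Alice receives Mallory's public value M = 10^20 mod 199 instead of the honest one.
10^1 ≡ 10 (mod 199)
10^2 = (10^1)^2 ≡ 10^2 = 100 ≡ 100 (mod 199)
10^4 = (10^2)^2 ≡ 100^2 = 10000 ≡ 50 (mod 199)
10^8 = (10^4)^2 ≡ 50^2 = 2500 ≡ 112 (mod 199)
10^16 = (10^8)^2 ≡ 112^2 = 12544 ≡ 7 (mod 199)
10^20 = 10^16 · 10^4 ≡ 7 · 50 ≡ 151 (mod 199).
So M = 151. Alice computes K = M^4 mod 199.
151^1 ≡ 151 (mod 199)
151^2 = (151^1)^2 ≡ 151^2 = 22801 ≡ 115 (mod 199)
151^4 = (151^2)^2 ≡ 115^2 = 13225 ≡ 91 (mod 199)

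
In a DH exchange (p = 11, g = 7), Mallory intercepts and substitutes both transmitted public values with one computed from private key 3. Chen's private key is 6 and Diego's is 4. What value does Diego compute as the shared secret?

5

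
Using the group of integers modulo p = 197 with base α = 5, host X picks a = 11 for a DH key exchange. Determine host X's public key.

Public value = 5^11 mod 197.
5^1 ≡ 5 (mod 197)
5^2 = (5^1)^2 ≡ 5^2 = 25 ≡ 25 (mod 197)
5^4 = (5^2)^2 ≡ 25^2 = 625 ≡ 34 (mod 197)
5^8 = (5^4)^2 ≡ 34^2 = 1156 ≡ 171 (mod 197)
5^11 = 5^8 · 5^2 · 5^1 ≡ 171 · 25 · 5 ≡ 99 (mod 197).

99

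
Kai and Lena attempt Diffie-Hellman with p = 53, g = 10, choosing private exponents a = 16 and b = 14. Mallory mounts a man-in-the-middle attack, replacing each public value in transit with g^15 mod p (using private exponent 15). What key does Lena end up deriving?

47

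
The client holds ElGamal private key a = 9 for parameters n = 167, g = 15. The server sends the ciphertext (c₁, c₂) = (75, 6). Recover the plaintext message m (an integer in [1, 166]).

115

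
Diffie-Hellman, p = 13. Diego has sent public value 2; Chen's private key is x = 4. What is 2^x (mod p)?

3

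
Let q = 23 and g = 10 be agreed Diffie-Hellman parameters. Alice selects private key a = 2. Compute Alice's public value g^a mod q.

Public value = 10^2 mod 23.
10^1 ≡ 10 (mod 23)
10^2 = (10^1)^2 ≡ 10^2 = 100 ≡ 8 (mod 23)

8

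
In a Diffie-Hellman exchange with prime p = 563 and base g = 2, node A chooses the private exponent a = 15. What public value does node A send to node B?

114

Public value = 2^15 (mod 563).
2^1 ≡ 2 (mod 563)
2^2 = (2^1)^2 ≡ 2^2 = 4 ≡ 4 (mod 563)
2^4 = (2^2)^2 ≡ 4^2 = 16 ≡ 16 (mod 563)
2^8 = (2^4)^2 ≡ 16^2 = 256 ≡ 256 (mod 563)
2^15 = 2^8 · 2^4 · 2^2 · 2^1 ≡ 256 · 16 · 4 · 2 ≡ 114 (mod 563).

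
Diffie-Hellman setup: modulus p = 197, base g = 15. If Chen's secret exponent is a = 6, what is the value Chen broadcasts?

Public value = 15^6 (mod 197).
15^1 ≡ 15 (mod 197)
15^2 = (15^1)^2 ≡ 15^2 = 225 ≡ 28 (mod 197)
15^4 = (15^2)^2 ≡ 28^2 = 784 ≡ 193 (mod 197)
15^6 = 15^4 · 15^2 ≡ 193 · 28 ≡ 85 (mod 197).

85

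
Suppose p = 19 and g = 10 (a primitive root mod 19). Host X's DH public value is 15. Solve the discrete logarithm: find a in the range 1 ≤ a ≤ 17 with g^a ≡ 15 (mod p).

Try successive powers of 10 modulo 19:
10^1 ≡ 10
10^2 ≡ 5
10^3 ≡ 12
10^4 ≡ 6
10^5 ≡ 3
10^6 ≡ 11
10^7 ≡ 15
Found: a = 7.

7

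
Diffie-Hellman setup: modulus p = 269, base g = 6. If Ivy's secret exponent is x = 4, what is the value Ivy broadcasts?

220

Public value = 6^4 (mod 269).
6^1 ≡ 6 (mod 269)
6^2 = (6^1)^2 ≡ 6^2 = 36 ≡ 36 (mod 269)
6^4 = (6^2)^2 ≡ 36^2 = 1296 ≡ 220 (mod 269)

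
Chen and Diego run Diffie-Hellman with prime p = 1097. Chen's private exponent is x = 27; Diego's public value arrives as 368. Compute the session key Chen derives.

Shared key K = 368^27 mod 1097.
368^1 ≡ 368 (mod 1097)
368^2 = (368^1)^2 ≡ 368^2 = 135424 ≡ 493 (mod 1097)
368^4 = (368^2)^2 ≡ 493^2 = 243049 ≡ 612 (mod 1097)
368^8 = (368^4)^2 ≡ 612^2 = 374544 ≡ 467 (mod 1097)
368^16 = (368^8)^2 ≡ 467^2 = 218089 ≡ 883 (mod 1097)
368^27 = 368^16 · 368^8 · 368^2 · 368^1 ≡ 883 · 467 · 493 · 368 ≡ 662 (mod 1097).

662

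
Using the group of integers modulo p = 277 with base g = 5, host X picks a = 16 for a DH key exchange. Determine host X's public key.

Public value = 5^16 (mod 277).
5^1 ≡ 5 (mod 277)
5^2 = (5^1)^2 ≡ 5^2 = 25 ≡ 25 (mod 277)
5^4 = (5^2)^2 ≡ 25^2 = 625 ≡ 71 (mod 277)
5^8 = (5^4)^2 ≡ 71^2 = 5041 ≡ 55 (mod 277)
5^16 = (5^8)^2 ≡ 55^2 = 3025 ≡ 255 (mod 277)

255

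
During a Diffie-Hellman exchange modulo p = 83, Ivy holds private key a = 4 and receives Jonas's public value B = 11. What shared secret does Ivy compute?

33

Shared key K = 11^4 mod 83.
11^1 ≡ 11 (mod 83)
11^2 = (11^1)^2 ≡ 11^2 = 121 ≡ 38 (mod 83)
11^4 = (11^2)^2 ≡ 38^2 = 1444 ≡ 33 (mod 83)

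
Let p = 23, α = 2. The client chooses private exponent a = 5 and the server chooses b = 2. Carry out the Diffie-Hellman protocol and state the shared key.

12

The server sends B = α^b mod p = 2^2 mod 23.
2^1 ≡ 2 (mod 23)
2^2 = (2^1)^2 ≡ 2^2 = 4 ≡ 4 (mod 23)
So B = 4. The client then computes K = B^a mod p = 4^5 mod 23.
4^1 ≡ 4 (mod 23)
4^2 = (4^1)^2 ≡ 4^2 = 16 ≡ 16 (mod 23)
4^4 = (4^2)^2 ≡ 16^2 = 256 ≡ 3 (mod 23)
4^5 = 4^4 · 4^1 ≡ 3 · 4 ≡ 12 (mod 23).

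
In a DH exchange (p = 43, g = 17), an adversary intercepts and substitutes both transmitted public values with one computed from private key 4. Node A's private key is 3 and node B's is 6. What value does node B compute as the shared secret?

11

Node B receives an adversary's public value M = 17^4 mod 43 instead of the honest one.
17^1 ≡ 17 (mod 43)
17^2 = (17^1)^2 ≡ 17^2 = 289 ≡ 31 (mod 43)
17^4 = (17^2)^2 ≡ 31^2 = 961 ≡ 15 (mod 43)
So M = 15. Node B computes K = M^6 mod 43.
15^1 ≡ 15 (mod 43)
15^2 = (15^1)^2 ≡ 15^2 = 225 ≡ 10 (mod 43)
15^4 = (15^2)^2 ≡ 10^2 = 100 ≡ 14 (mod 43)
15^6 = 15^4 · 15^2 ≡ 14 · 10 ≡ 11 (mod 43).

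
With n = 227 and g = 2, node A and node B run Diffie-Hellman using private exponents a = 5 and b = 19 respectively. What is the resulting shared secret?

Node B sends B = g^b mod n = 2^19 mod 227.
2^1 ≡ 2 (mod 227)
2^2 = (2^1)^2 ≡ 2^2 = 4 ≡ 4 (mod 227)
2^4 = (2^2)^2 ≡ 4^2 = 16 ≡ 16 (mod 227)
2^8 = (2^4)^2 ≡ 16^2 = 256 ≡ 29 (mod 227)
2^16 = (2^8)^2 ≡ 29^2 = 841 ≡ 160 (mod 227)
2^19 = 2^16 · 2^2 · 2^1 ≡ 160 · 4 · 2 ≡ 145 (mod 227).
So B = 145. Node A then computes K = B^a mod n = 145^5 mod 227.
145^1 ≡ 145 (mod 227)
145^2 = (145^1)^2 ≡ 145^2 = 21025 ≡ 141 (mod 227)
145^4 = (145^2)^2 ≡ 141^2 = 19881 ≡ 132 (mod 227)
145^5 = 145^4 · 145^1 ≡ 132 · 145 ≡ 72 (mod 227).

72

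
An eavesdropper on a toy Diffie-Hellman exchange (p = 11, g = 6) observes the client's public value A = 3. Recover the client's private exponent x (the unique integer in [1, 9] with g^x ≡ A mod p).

2

Try successive powers of 6 modulo 11:
6^1 ≡ 6
6^2 ≡ 3
Found: x = 2.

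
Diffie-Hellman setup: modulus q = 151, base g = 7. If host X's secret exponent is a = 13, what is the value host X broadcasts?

82

Public value = 7^13 (mod 151).
7^1 ≡ 7 (mod 151)
7^2 = (7^1)^2 ≡ 7^2 = 49 ≡ 49 (mod 151)
7^4 = (7^2)^2 ≡ 49^2 = 2401 ≡ 136 (mod 151)
7^8 = (7^4)^2 ≡ 136^2 = 18496 ≡ 74 (mod 151)
7^13 = 7^8 · 7^4 · 7^1 ≡ 74 · 136 · 7 ≡ 82 (mod 151).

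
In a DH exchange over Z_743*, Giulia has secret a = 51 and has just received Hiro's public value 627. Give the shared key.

Shared key K = 627^51 mod 743.
627^1 ≡ 627 (mod 743)
627^2 = (627^1)^2 ≡ 627^2 = 393129 ≡ 82 (mod 743)
627^4 = (627^2)^2 ≡ 82^2 = 6724 ≡ 37 (mod 743)
627^8 = (627^4)^2 ≡ 37^2 = 1369 ≡ 626 (mod 743)
627^16 = (627^8)^2 ≡ 626^2 = 391876 ≡ 315 (mod 743)
627^32 = (627^16)^2 ≡ 315^2 = 99225 ≡ 406 (mod 743)
627^51 = 627^32 · 627^16 · 627^2 · 627^1 ≡ 406 · 315 · 82 · 627 ≡ 444 (mod 743).

444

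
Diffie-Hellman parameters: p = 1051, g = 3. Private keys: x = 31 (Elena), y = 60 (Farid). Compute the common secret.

402

Farid sends B = g^y mod p = 3^60 mod 1051.
3^1 ≡ 3 (mod 1051)
3^2 = (3^1)^2 ≡ 3^2 = 9 ≡ 9 (mod 1051)
3^4 = (3^2)^2 ≡ 9^2 = 81 ≡ 81 (mod 1051)
3^8 = (3^4)^2 ≡ 81^2 = 6561 ≡ 255 (mod 1051)
3^16 = (3^8)^2 ≡ 255^2 = 65025 ≡ 914 (mod 1051)
3^32 = (3^16)^2 ≡ 914^2 = 835396 ≡ 902 (mod 1051)
3^60 = 3^32 · 3^16 · 3^8 · 3^4 ≡ 902 · 914 · 255 · 81 ≡ 845 (mod 1051).
So B = 845. Elena then computes K = B^x mod p = 845^31 mod 1051.
845^1 ≡ 845 (mod 1051)
845^2 = (845^1)^2 ≡ 845^2 = 714025 ≡ 396 (mod 1051)
845^4 = (845^2)^2 ≡ 396^2 = 156816 ≡ 217 (mod 1051)
845^8 = (845^4)^2 ≡ 217^2 = 47089 ≡ 845 (mod 1051)
845^16 = (845^8)^2 ≡ 845^2 = 714025 ≡ 396 (mod 1051)
845^31 = 845^16 · 845^8 · 845^4 · 845^2 · 845^1 ≡ 396 · 845 · 217 · 396 · 845 ≡ 402 (mod 1051).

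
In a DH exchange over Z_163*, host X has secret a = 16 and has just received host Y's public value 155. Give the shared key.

22

Shared key K = 155^16 mod 163.
155^1 ≡ 155 (mod 163)
155^2 = (155^1)^2 ≡ 155^2 = 24025 ≡ 64 (mod 163)
155^4 = (155^2)^2 ≡ 64^2 = 4096 ≡ 21 (mod 163)
155^8 = (155^4)^2 ≡ 21^2 = 441 ≡ 115 (mod 163)
155^16 = (155^8)^2 ≡ 115^2 = 13225 ≡ 22 (mod 163)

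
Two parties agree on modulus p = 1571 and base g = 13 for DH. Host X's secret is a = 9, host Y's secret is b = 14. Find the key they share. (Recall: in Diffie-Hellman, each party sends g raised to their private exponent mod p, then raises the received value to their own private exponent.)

201

Host Y sends B = g^b mod p = 13^14 mod 1571.
13^1 ≡ 13 (mod 1571)
13^2 = (13^1)^2 ≡ 13^2 = 169 ≡ 169 (mod 1571)
13^4 = (13^2)^2 ≡ 169^2 = 28561 ≡ 283 (mod 1571)
13^8 = (13^4)^2 ≡ 283^2 = 80089 ≡ 1539 (mod 1571)
13^14 = 13^8 · 13^4 · 13^2 ≡ 1539 · 283 · 169 ≡ 1261 (mod 1571).
So B = 1261. Host X then computes K = B^a mod p = 1261^9 mod 1571.
1261^1 ≡ 1261 (mod 1571)
1261^2 = (1261^1)^2 ≡ 1261^2 = 1590121 ≡ 269 (mod 1571)
1261^4 = (1261^2)^2 ≡ 269^2 = 72361 ≡ 95 (mod 1571)
1261^8 = (1261^4)^2 ≡ 95^2 = 9025 ≡ 1170 (mod 1571)
1261^9 = 1261^8 · 1261^1 ≡ 1170 · 1261 ≡ 201 (mod 1571).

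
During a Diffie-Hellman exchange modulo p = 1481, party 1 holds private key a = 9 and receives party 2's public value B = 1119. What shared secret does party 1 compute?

1011

Shared key K = 1119^9 mod 1481.
1119^1 ≡ 1119 (mod 1481)
1119^2 = (1119^1)^2 ≡ 1119^2 = 1252161 ≡ 716 (mod 1481)
1119^4 = (1119^2)^2 ≡ 716^2 = 512656 ≡ 230 (mod 1481)
1119^8 = (1119^4)^2 ≡ 230^2 = 52900 ≡ 1065 (mod 1481)
1119^9 = 1119^8 · 1119^1 ≡ 1065 · 1119 ≡ 1011 (mod 1481).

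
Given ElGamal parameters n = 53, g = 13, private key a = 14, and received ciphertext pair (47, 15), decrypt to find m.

24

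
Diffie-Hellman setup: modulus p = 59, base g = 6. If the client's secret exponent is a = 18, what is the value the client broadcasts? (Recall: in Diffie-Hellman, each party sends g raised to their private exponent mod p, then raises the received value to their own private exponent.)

Public value = 6^18 (mod 59).
6^1 ≡ 6 (mod 59)
6^2 = (6^1)^2 ≡ 6^2 = 36 ≡ 36 (mod 59)
6^4 = (6^2)^2 ≡ 36^2 = 1296 ≡ 57 (mod 59)
6^8 = (6^4)^2 ≡ 57^2 = 3249 ≡ 4 (mod 59)
6^16 = (6^8)^2 ≡ 4^2 = 16 ≡ 16 (mod 59)
6^18 = 6^16 · 6^2 ≡ 16 · 36 ≡ 45 (mod 59).

45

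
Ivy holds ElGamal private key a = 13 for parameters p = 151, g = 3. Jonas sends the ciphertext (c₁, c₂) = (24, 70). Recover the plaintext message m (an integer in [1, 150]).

127

Shared mask s = c₁^a mod p = 24^13 mod 151.
24^1 ≡ 24 (mod 151)
24^2 = (24^1)^2 ≡ 24^2 = 576 ≡ 123 (mod 151)
24^4 = (24^2)^2 ≡ 123^2 = 15129 ≡ 29 (mod 151)
24^8 = (24^4)^2 ≡ 29^2 = 841 ≡ 86 (mod 151)
24^13 = 24^8 · 24^4 · 24^1 ≡ 86 · 29 · 24 ≡ 60 (mod 151).
So s = 60; s⁻¹ ≡ 73 (mod 151).
m = c₂ · s⁻¹ mod 151 = 70 · 73 mod 151 = 127.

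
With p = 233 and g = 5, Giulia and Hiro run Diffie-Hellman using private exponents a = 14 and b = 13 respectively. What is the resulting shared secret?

161

Hiro sends B = g^b mod p = 5^13 mod 233.
5^1 ≡ 5 (mod 233)
5^2 = (5^1)^2 ≡ 5^2 = 25 ≡ 25 (mod 233)
5^4 = (5^2)^2 ≡ 25^2 = 625 ≡ 159 (mod 233)
5^8 = (5^4)^2 ≡ 159^2 = 25281 ≡ 117 (mod 233)
5^13 = 5^8 · 5^4 · 5^1 ≡ 117 · 159 · 5 ≡ 48 (mod 233).
So B = 48. Giulia then computes K = B^a mod p = 48^14 mod 233.
48^1 ≡ 48 (mod 233)
48^2 = (48^1)^2 ≡ 48^2 = 2304 ≡ 207 (mod 233)
48^4 = (48^2)^2 ≡ 207^2 = 42849 ≡ 210 (mod 233)
48^8 = (48^4)^2 ≡ 210^2 = 44100 ≡ 63 (mod 233)
48^14 = 48^8 · 48^4 · 48^2 ≡ 63 · 210 · 207 ≡ 161 (mod 233).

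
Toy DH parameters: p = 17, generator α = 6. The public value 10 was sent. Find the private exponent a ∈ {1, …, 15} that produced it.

Try successive powers of 6 modulo 17:
6^1 ≡ 6
6^2 ≡ 2
6^3 ≡ 12
6^4 ≡ 4
6^5 ≡ 7
6^6 ≡ 8
6^7 ≡ 14
6^8 ≡ 16
6^9 ≡ 11
6^10 ≡ 15
6^11 ≡ 5
6^12 ≡ 13
6^13 ≡ 10
Found: a = 13.

13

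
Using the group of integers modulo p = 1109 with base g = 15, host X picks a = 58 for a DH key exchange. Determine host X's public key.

Public value = 15^58 mod 1109.
15^1 ≡ 15 (mod 1109)
15^2 = (15^1)^2 ≡ 15^2 = 225 ≡ 225 (mod 1109)
15^4 = (15^2)^2 ≡ 225^2 = 50625 ≡ 720 (mod 1109)
15^8 = (15^4)^2 ≡ 720^2 = 518400 ≡ 497 (mod 1109)
15^16 = (15^8)^2 ≡ 497^2 = 247009 ≡ 811 (mod 1109)
15^32 = (15^16)^2 ≡ 811^2 = 657721 ≡ 84 (mod 1109)
15^58 = 15^32 · 15^16 · 15^8 · 15^2 ≡ 84 · 811 · 497 · 225 ≡ 211 (mod 1109).

211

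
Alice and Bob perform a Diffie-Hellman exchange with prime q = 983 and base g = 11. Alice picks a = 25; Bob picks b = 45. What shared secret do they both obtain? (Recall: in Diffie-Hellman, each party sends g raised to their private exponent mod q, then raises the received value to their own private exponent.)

Bob sends B = g^b mod q = 11^45 mod 983.
11^1 ≡ 11 (mod 983)
11^2 = (11^1)^2 ≡ 11^2 = 121 ≡ 121 (mod 983)
11^4 = (11^2)^2 ≡ 121^2 = 14641 ≡ 879 (mod 983)
11^8 = (11^4)^2 ≡ 879^2 = 772641 ≡ 3 (mod 983)
11^16 = (11^8)^2 ≡ 3^2 = 9 ≡ 9 (mod 983)
11^32 = (11^16)^2 ≡ 9^2 = 81 ≡ 81 (mod 983)
11^45 = 11^32 · 11^8 · 11^4 · 11^1 ≡ 81 · 3 · 879 · 11 ≡ 197 (mod 983).
So B = 197. Alice then computes K = B^a mod q = 197^25 mod 983.
197^1 ≡ 197 (mod 983)
197^2 = (197^1)^2 ≡ 197^2 = 38809 ≡ 472 (mod 983)
197^4 = (197^2)^2 ≡ 472^2 = 222784 ≡ 626 (mod 983)
197^8 = (197^4)^2 ≡ 626^2 = 391876 ≡ 642 (mod 983)
197^16 = (197^8)^2 ≡ 642^2 = 412164 ≡ 287 (mod 983)
197^25 = 197^16 · 197^8 · 197^1 ≡ 287 · 642 · 197 ≡ 763 (mod 983).

763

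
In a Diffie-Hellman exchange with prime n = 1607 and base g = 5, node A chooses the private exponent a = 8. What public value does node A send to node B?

124

Public value = 5^8 (mod 1607).
5^1 ≡ 5 (mod 1607)
5^2 = (5^1)^2 ≡ 5^2 = 25 ≡ 25 (mod 1607)
5^4 = (5^2)^2 ≡ 25^2 = 625 ≡ 625 (mod 1607)
5^8 = (5^4)^2 ≡ 625^2 = 390625 ≡ 124 (mod 1607)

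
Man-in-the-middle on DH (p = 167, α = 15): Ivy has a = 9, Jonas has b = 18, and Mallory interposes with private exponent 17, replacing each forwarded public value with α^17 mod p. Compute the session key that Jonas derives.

154

Jonas receives Mallory's public value M = 15^17 mod 167 instead of the honest one.
15^1 ≡ 15 (mod 167)
15^2 = (15^1)^2 ≡ 15^2 = 225 ≡ 58 (mod 167)
15^4 = (15^2)^2 ≡ 58^2 = 3364 ≡ 24 (mod 167)
15^8 = (15^4)^2 ≡ 24^2 = 576 ≡ 75 (mod 167)
15^16 = (15^8)^2 ≡ 75^2 = 5625 ≡ 114 (mod 167)
15^17 = 15^16 · 15^1 ≡ 114 · 15 ≡ 40 (mod 167).
So M = 40. Jonas computes K = M^18 mod 167.
40^1 ≡ 40 (mod 167)
40^2 = (40^1)^2 ≡ 40^2 = 1600 ≡ 97 (mod 167)
40^4 = (40^2)^2 ≡ 97^2 = 9409 ≡ 57 (mod 167)
40^8 = (40^4)^2 ≡ 57^2 = 3249 ≡ 76 (mod 167)
40^16 = (40^8)^2 ≡ 76^2 = 5776 ≡ 98 (mod 167)
40^18 = 40^16 · 40^2 ≡ 98 · 97 ≡ 154 (mod 167).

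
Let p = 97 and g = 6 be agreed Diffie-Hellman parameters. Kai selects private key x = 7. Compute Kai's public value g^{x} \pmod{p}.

91

Public value = 6^{7} \pmod{97}.
6^1 ≡ 6 (mod 97)
6^2 = (6^1)^2 ≡ 6^2 = 36 ≡ 36 (mod 97)
6^4 = (6^2)^2 ≡ 36^2 = 1296 ≡ 35 (mod 97)
6^7 = 6^4 · 6^2 · 6^1 ≡ 35 · 36 · 6 ≡ 91 (mod 97).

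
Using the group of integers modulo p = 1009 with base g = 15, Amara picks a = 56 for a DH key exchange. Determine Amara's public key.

Public value = 15^56 mod 1009.
15^1 ≡ 15 (mod 1009)
15^2 = (15^1)^2 ≡ 15^2 = 225 ≡ 225 (mod 1009)
15^4 = (15^2)^2 ≡ 225^2 = 50625 ≡ 175 (mod 1009)
15^8 = (15^4)^2 ≡ 175^2 = 30625 ≡ 355 (mod 1009)
15^16 = (15^8)^2 ≡ 355^2 = 126025 ≡ 909 (mod 1009)
15^32 = (15^16)^2 ≡ 909^2 = 826281 ≡ 919 (mod 1009)
15^56 = 15^32 · 15^16 · 15^8 ≡ 919 · 909 · 355 ≡ 506 (mod 1009).

506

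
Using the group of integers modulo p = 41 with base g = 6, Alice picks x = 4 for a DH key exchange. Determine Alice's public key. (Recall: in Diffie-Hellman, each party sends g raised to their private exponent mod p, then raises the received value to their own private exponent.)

25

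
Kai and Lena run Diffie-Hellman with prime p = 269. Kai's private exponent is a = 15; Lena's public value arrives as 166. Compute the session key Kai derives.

Shared key K = 166^15 mod 269.
166^1 ≡ 166 (mod 269)
166^2 = (166^1)^2 ≡ 166^2 = 27556 ≡ 118 (mod 269)
166^4 = (166^2)^2 ≡ 118^2 = 13924 ≡ 205 (mod 269)
166^8 = (166^4)^2 ≡ 205^2 = 42025 ≡ 61 (mod 269)
166^15 = 166^8 · 166^4 · 166^2 · 166^1 ≡ 61 · 205 · 118 · 166 ≡ 37 (mod 269).

37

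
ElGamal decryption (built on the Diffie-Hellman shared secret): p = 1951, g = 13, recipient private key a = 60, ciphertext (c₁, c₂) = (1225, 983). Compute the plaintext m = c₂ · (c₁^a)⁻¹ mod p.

Shared mask s = c₁^a mod p = 1225^60 mod 1951.
1225^1 ≡ 1225 (mod 1951)
1225^2 = (1225^1)^2 ≡ 1225^2 = 1500625 ≡ 306 (mod 1951)
1225^4 = (1225^2)^2 ≡ 306^2 = 93636 ≡ 1939 (mod 1951)
1225^8 = (1225^4)^2 ≡ 1939^2 = 3759721 ≡ 144 (mod 1951)
1225^16 = (1225^8)^2 ≡ 144^2 = 20736 ≡ 1226 (mod 1951)
1225^32 = (1225^16)^2 ≡ 1226^2 = 1503076 ≡ 806 (mod 1951)
1225^60 = 1225^32 · 1225^16 · 1225^8 · 1225^4 ≡ 806 · 1226 · 144 · 1939 ≡ 1142 (mod 1951).
So s = 1142; s⁻¹ ≡ 955 (mod 1951).
m = c₂ · s⁻¹ mod 1951 = 983 · 955 mod 1951 = 334.

334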